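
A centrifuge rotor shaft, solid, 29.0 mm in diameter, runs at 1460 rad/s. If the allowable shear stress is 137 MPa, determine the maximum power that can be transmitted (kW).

958 kW

J = πd⁴/32 = π(0.0290)⁴/32 = 6.944×10^-8 m⁴.
T_max = τ_allow·J/r = 1.37×10^8 × 6.944×10^-8 / 0.0145 = 656.1 N·m.
ω = 1460 rad/s, so P_max = T_max·ω = 9.578×10^5 W.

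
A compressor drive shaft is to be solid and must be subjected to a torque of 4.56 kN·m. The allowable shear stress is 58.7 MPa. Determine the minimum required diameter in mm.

For a solid shaft τ_max = 16T/(πd³), so d = (16T/(π τ_allow))^(1/3) = (16·4560/(π·5.87×10^7))^(1/3) = 0.07341 m.

73.4 mm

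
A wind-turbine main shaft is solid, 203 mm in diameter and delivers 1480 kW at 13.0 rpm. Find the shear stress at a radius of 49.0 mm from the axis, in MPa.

ω = 2π·13.0/60 = 1.361 rad/s, so T = P/ω = 1480×10³ / 1.361 = 1.087e6 N·m.
J = πd⁴/32 = π(0.203)⁴/32 = 1.667×10^-4 m⁴.
Shear stress varies linearly with radius: τ = T·r/J = 1.087e6 × 0.0490 / 1.667×10^-4 = 3.195×10^8 Pa.

320 MPa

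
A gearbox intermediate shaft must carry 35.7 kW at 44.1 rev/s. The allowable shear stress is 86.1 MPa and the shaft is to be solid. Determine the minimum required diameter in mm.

19.7 mm

ω = 2π·44.1 = 277.1 rad/s, so T = P/ω = 35.7×10³ / 277.1 = 128.8 N·m.
For a solid shaft τ_max = 16T/(πd³), so d = (16T/(π τ_allow))^(1/3) = (16·128.8/(π·8.61×10^7))^(1/3) = 0.01968 m.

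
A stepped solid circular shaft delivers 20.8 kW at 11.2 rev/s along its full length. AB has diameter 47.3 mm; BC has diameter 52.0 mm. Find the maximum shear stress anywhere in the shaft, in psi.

ω = 2π·11.2 = 70.37 rad/s, so T = P/ω = 20.8×10³ / 70.37 = 295.6 N·m.
Under the same torque, τ_max = 16T/(πd³) is largest where d is smallest — segment AB (d = 47.3 mm).
τ_max = 16·295.6/(π·(0.0473)³) = 1.422×10^7 Pa.

2060 psi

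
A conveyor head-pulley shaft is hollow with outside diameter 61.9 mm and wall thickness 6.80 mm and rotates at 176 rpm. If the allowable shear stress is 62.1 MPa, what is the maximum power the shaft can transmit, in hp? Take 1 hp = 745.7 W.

J = π(d_o⁴ − d_i⁴)/32 = π(0.0619⁴ − 0.0483⁴)/32 = 9.070×10^-7 m⁴.
T_max = τ_allow·J/r = 6.21×10^7 × 9.070×10^-7 / 0.0309 = 1820 N·m.
ω = 2π·176/60 = 18.43 rad/s, so P_max = T_max·ω = 3.354×10^4 W.

45.0 hp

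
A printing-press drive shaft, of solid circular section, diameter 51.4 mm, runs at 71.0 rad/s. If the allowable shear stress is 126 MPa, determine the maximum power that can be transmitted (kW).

J = πd⁴/32 = π(0.0514)⁴/32 = 6.853×10^-7 m⁴.
T_max = τ_allow·J/r = 1.26×10^8 × 6.853×10^-7 / 0.0257 = 3360 N·m.
ω = 71.0 rad/s, so P_max = T_max·ω = 2.385×10^5 W.

239 kW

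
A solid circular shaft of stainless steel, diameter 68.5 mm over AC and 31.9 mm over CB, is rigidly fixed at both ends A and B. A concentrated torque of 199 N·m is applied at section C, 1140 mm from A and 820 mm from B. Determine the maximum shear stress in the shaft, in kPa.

Compatibility: T_A·a/J_AC = T_B·b/J_CB with T_A + T_B = T₀.
J_AC = 2.16×10^-6 m⁴, J_CB = 1.02×10^-7 m⁴, so T_A = T₀·(J_AC/a)/((J_AC/a)+(J_CB/b)) = 186.8 N·m, T_B = 12.21 N·m.
τ in each portion: τ_AC = 2.96×10^6 Pa, τ_CB = 1.92×10^6 Pa; maximum is in AC.
τ_max = T_AC·r/J = 186.8·0.0343/2.16×10^-6 = 2.960×10^6 Pa.

2960 kPa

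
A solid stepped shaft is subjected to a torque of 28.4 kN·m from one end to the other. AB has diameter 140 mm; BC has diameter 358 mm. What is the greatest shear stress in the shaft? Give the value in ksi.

Under the same torque, τ_max = 16T/(πd³) is largest where d is smallest — segment AB (d = 140 mm).
τ_max = 16·28400/(π·(0.140)³) = 5.271×10^7 Pa.

7.65 ksi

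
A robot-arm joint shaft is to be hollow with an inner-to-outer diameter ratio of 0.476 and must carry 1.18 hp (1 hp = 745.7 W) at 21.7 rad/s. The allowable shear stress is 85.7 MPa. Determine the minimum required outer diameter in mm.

13.6 mm

ω = 21.7 rad/s, so T = P/ω = 1.18×745.7 / 21.70 = 40.55 N·m.
For a hollow shaft with d_i/d_o = 0.476: τ_max = 16T/(π d_o³ (1−k⁴)), so d_o = [16T/(π τ_allow (1−k⁴))]^(1/3) = [16·40.55/(π·8.57×10^7·0.9487)]^(1/3) = 0.01364 m.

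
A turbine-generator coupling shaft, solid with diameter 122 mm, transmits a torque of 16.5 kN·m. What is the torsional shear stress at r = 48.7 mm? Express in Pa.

3.69e7 Pa

J = πd⁴/32 = π(0.122)⁴/32 = 2.175×10^-5 m⁴.
Shear stress varies linearly with radius: τ = T·r/J = 16500 × 0.0487 / 2.175×10^-5 = 3.695×10^7 Pa.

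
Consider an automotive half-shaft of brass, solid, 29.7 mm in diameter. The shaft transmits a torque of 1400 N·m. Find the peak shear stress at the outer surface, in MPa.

272 MPa

J = πd⁴/32 = π(0.0297)⁴/32 = 7.639×10^-8 m⁴.
τ_max = T·r/J = 1400 × 0.0149 / 7.639×10^-8 = 2.722×10^8 Pa.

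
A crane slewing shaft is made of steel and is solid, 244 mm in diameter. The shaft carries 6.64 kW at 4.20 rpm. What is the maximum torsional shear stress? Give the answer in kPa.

5290 kPa

ω = 2π·4.20/60 = 0.4398 rad/s, so T = P/ω = 6.64×10³ / 0.4398 = 15100 N·m.
J = πd⁴/32 = π(0.244)⁴/32 = 3.480×10^-4 m⁴.
τ_max = T·r/J = 15100 × 0.122 / 3.480×10^-4 = 5.293×10^6 Pa.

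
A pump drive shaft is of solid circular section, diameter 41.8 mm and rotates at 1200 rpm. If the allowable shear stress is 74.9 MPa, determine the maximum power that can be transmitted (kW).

J = πd⁴/32 = π(0.0418)⁴/32 = 2.997×10^-7 m⁴.
T_max = τ_allow·J/r = 7.49×10^7 × 2.997×10^-7 / 0.0209 = 1074 N·m.
ω = 2π·1200/60 = 125.7 rad/s, so P_max = T_max·ω = 1.350×10^5 W.

135 kW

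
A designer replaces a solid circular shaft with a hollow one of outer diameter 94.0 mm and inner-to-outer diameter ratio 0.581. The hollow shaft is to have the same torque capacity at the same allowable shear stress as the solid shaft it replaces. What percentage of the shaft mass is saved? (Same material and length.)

Equal τ_max and T ⇒ the solid shaft needs d_s³ = d_o³(1−k⁴), so d_s = 94.0·(1−0.581⁴)^(1/3) = 90.28 mm.
Area ratio A_h/A_s = d_o²(1−k²)/d_s² = (1−k²)/(1−k⁴)^(2/3) = 0.7181.
Mass saving = 1 − 0.7181 = 28.2 %.

28.2 %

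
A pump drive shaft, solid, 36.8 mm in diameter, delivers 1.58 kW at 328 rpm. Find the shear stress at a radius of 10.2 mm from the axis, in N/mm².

ω = 2π·328/60 = 34.35 rad/s, so T = P/ω = 1.58×10³ / 34.35 = 46.00 N·m.
J = πd⁴/32 = π(0.0368)⁴/32 = 1.800×10^-7 m⁴.
Shear stress varies linearly with radius: τ = T·r/J = 46.00 × 0.0102 / 1.800×10^-7 = 2.606×10^6 Pa.

2.61 N/mm²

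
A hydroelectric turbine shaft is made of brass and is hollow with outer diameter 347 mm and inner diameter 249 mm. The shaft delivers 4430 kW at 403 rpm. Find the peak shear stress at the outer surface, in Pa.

ω = 2π·403/60 = 42.20 rad/s, so T = P/ω = 4430×10³ / 42.20 = 105000 N·m.
J = π(d_o⁴ − d_i⁴)/32 = π(0.347⁴ − 0.249⁴)/32 = 1.046×10^-3 m⁴.
τ_max = T·r/J = 105000 × 0.173 / 1.046×10^-3 = 1.741×10^7 Pa.

1.74e7 Pa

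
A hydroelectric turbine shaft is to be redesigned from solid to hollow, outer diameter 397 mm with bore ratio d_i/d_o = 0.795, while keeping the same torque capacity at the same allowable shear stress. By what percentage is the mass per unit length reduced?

Equal τ_max and T ⇒ the solid shaft needs d_s³ = d_o³(1−k⁴), so d_s = 397·(1−0.795⁴)^(1/3) = 334.9 mm.
Area ratio A_h/A_s = d_o²(1−k²)/d_s² = (1−k²)/(1−k⁴)^(2/3) = 0.5170.
Mass saving = 1 − 0.5170 = 48.3 %.

48.3 %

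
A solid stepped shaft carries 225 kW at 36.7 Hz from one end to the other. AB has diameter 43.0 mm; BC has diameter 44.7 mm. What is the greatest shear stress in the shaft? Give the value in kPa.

ω = 2π·36.7 = 230.6 rad/s, so T = P/ω = 225×10³ / 230.6 = 975.7 N·m.
Under the same torque, τ_max = 16T/(πd³) is largest where d is smallest — segment AB (d = 43.0 mm).
τ_max = 16·975.7/(π·(0.0430)³) = 6.250×10^7 Pa.

62500 kPa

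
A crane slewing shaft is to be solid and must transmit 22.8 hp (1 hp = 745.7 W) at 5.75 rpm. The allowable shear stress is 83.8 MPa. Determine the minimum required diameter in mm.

ω = 2π·5.75/60 = 0.6021 rad/s, so T = P/ω = 22.8×745.7 / 0.6021 = 28240 N·m.
For a solid shaft τ_max = 16T/(πd³), so d = (16T/(π τ_allow))^(1/3) = (16·28240/(π·8.38×10^7))^(1/3) = 0.1197 m.

120 mm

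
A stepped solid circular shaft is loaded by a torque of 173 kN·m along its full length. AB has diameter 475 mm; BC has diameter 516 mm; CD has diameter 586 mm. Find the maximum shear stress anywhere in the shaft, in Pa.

Under the same torque, τ_max = 16T/(πd³) is largest where d is smallest — segment AB (d = 475 mm).
τ_max = 16·173000/(π·(0.475)³) = 8.221×10^6 Pa.

8.22e6 Pa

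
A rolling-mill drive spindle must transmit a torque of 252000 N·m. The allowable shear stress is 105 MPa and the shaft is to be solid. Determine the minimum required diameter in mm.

For a solid shaft τ_max = 16T/(πd³), so d = (16T/(π τ_allow))^(1/3) = (16·252000/(π·1.05×10^8))^(1/3) = 0.2304 m.

230 mm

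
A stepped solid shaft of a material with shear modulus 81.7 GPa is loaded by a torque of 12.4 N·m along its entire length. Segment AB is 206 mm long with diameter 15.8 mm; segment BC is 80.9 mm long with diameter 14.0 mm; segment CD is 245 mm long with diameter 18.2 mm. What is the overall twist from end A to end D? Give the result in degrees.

0.677°

J_AB = π(0.0158)⁴/32 = 6.12×10^-9 m⁴; J_BC = π(0.0140)⁴/32 = 3.77×10^-9 m⁴; J_CD = π(0.0182)⁴/32 = 1.08×10^-8 m⁴.
θ = (T/G)·Σ L_i/J_i = (12.40/81.7×10⁹)·(0.206/6.12×10^-9 + 0.0809/3.77×10^-9 + 0.245/1.08×10^-8) = 0.01182 rad.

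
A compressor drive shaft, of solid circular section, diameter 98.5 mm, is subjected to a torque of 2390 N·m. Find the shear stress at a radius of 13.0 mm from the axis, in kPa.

3360 kPa

J = πd⁴/32 = π(0.0985)⁴/32 = 9.242×10^-6 m⁴.
Shear stress varies linearly with radius: τ = T·r/J = 2390 × 0.0130 / 9.242×10^-6 = 3.362×10^6 Pa.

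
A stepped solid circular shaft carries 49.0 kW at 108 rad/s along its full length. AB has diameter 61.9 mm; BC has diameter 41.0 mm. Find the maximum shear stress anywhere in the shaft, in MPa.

33.5 MPa

ω = 108 rad/s, so T = P/ω = 49.0×10³ / 108.0 = 453.7 N·m.
Under the same torque, τ_max = 16T/(πd³) is largest where d is smallest — segment BC (d = 41.0 mm).
τ_max = 16·453.7/(π·(0.0410)³) = 3.353×10^7 Pa.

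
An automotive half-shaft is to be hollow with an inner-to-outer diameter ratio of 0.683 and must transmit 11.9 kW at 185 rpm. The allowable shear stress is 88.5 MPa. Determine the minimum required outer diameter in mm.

35.6 mm

ω = 2π·185/60 = 19.37 rad/s, so T = P/ω = 11.9×10³ / 19.37 = 614.3 N·m.
For a hollow shaft with d_i/d_o = 0.683: τ_max = 16T/(π d_o³ (1−k⁴)), so d_o = [16T/(π τ_allow (1−k⁴))]^(1/3) = [16·614.3/(π·8.85×10^7·0.7824)]^(1/3) = 0.03562 m.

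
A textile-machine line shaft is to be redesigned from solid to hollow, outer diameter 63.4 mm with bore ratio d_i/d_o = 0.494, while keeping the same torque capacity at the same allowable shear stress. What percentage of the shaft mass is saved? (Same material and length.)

Equal τ_max and T ⇒ the solid shaft needs d_s³ = d_o³(1−k⁴), so d_s = 63.4·(1−0.494⁴)^(1/3) = 62.12 mm.
Area ratio A_h/A_s = d_o²(1−k²)/d_s² = (1−k²)/(1−k⁴)^(2/3) = 0.7876.
Mass saving = 1 − 0.7876 = 21.2 %.

21.2 %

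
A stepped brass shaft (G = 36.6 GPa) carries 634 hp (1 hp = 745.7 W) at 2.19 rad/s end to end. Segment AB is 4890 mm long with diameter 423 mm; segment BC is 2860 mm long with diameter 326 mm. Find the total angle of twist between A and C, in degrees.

ω = 2.19 rad/s, so T = P/ω = 634×745.7 / 2.190 = 215900 N·m.
J_AB = π(0.423)⁴/32 = 3.14×10^-3 m⁴; J_BC = π(0.326)⁴/32 = 1.11×10^-3 m⁴.
θ = (T/G)·Σ L_i/J_i = (215900/36.6×10⁹)·(4.89/3.14×10^-3 + 2.86/1.11×10^-3) = 0.02439 rad.

1.40°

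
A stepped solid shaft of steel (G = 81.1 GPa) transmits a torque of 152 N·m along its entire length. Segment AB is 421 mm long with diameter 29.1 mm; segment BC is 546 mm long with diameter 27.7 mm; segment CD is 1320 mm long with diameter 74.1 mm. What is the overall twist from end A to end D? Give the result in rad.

0.0297 rad

J_AB = π(0.0291)⁴/32 = 7.04×10^-8 m⁴; J_BC = π(0.0277)⁴/32 = 5.78×10^-8 m⁴; J_CD = π(0.0741)⁴/32 = 2.96×10^-6 m⁴.
θ = (T/G)·Σ L_i/J_i = (152.0/81.1×10⁹)·(0.421/7.04×10^-8 + 0.546/5.78×10^-8 + 1.32/2.96×10^-6) = 0.02975 rad.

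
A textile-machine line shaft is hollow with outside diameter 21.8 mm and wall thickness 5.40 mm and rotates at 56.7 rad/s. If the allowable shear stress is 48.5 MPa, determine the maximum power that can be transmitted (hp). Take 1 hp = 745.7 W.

J = π(d_o⁴ − d_i⁴)/32 = π(0.0218⁴ − 0.0110⁴)/32 = 2.074×10^-8 m⁴.
T_max = τ_allow·J/r = 4.85×10^7 × 2.074×10^-8 / 0.0109 = 92.26 N·m.
ω = 56.7 rad/s, so P_max = T_max·ω = 5231 W.

7.02 hp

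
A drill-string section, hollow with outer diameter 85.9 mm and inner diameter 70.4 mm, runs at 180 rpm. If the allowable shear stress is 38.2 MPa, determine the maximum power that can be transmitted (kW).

49.2 kW

J = π(d_o⁴ − d_i⁴)/32 = π(0.0859⁴ − 0.0704⁴)/32 = 2.934×10^-6 m⁴.
T_max = τ_allow·J/r = 3.82×10^7 × 2.934×10^-6 / 0.0430 = 2609 N·m.
ω = 2π·180/60 = 18.85 rad/s, so P_max = T_max·ω = 4.918×10^4 W.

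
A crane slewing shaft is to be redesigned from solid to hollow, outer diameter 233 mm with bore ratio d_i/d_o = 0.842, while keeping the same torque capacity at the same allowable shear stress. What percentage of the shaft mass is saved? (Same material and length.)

53.6 %

Equal τ_max and T ⇒ the solid shaft needs d_s³ = d_o³(1−k⁴), so d_s = 233·(1−0.842⁴)^(1/3) = 184.6 mm.
Area ratio A_h/A_s = d_o²(1−k²)/d_s² = (1−k²)/(1−k⁴)^(2/3) = 0.4636.
Mass saving = 1 − 0.4636 = 53.6 %.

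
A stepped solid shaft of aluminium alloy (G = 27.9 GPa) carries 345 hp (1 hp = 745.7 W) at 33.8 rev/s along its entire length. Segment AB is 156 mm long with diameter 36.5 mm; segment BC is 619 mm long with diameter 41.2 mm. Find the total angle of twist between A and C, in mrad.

ω = 2π·33.8 = 212.4 rad/s, so T = P/ω = 345×745.7 / 212.4 = 1211 N·m.
J_AB = π(0.0365)⁴/32 = 1.74×10^-7 m⁴; J_BC = π(0.0412)⁴/32 = 2.83×10^-7 m⁴.
θ = (T/G)·Σ L_i/J_i = (1211/27.9×10⁹)·(0.156/1.74×10^-7 + 0.619/2.83×10^-7) = 0.1339 rad.

134 mrad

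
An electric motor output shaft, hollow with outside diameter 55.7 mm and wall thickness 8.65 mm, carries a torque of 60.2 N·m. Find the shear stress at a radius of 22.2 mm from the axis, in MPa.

J = π(d_o⁴ − d_i⁴)/32 = π(0.0557⁴ − 0.0384⁴)/32 = 7.315×10^-7 m⁴.
Shear stress varies linearly with radius: τ = T·r/J = 60.20 × 0.0222 / 7.315×10^-7 = 1.827×10^6 Pa.

1.83 MPa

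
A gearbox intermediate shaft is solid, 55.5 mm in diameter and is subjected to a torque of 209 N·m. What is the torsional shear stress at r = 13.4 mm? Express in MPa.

J = πd⁴/32 = π(0.0555)⁴/32 = 9.315×10^-7 m⁴.
Shear stress varies linearly with radius: τ = T·r/J = 209.0 × 0.0134 / 9.315×10^-7 = 3.007×10^6 Pa.

3.01 MPa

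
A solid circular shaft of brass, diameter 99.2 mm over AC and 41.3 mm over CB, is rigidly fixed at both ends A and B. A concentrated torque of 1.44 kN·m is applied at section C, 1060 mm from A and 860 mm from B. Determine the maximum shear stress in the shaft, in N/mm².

Compatibility: T_A·a/J_AC = T_B·b/J_CB with T_A + T_B = T₀.
J_AC = 9.51×10^-6 m⁴, J_CB = 2.86×10^-7 m⁴, so T_A = T₀·(J_AC/a)/((J_AC/a)+(J_CB/b)) = 1389 N·m, T_B = 51.42 N·m.
τ in each portion: τ_AC = 7.24×10^6 Pa, τ_CB = 3.72×10^6 Pa; maximum is in AC.
τ_max = T_AC·r/J = 1389·0.0496/9.51×10^-6 = 7.244×10^6 Pa.

7.24 N/mm²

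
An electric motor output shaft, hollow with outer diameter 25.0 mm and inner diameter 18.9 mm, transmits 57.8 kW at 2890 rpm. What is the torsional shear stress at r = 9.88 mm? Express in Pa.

7.31e7 Pa

ω = 2π·2890/60 = 302.6 rad/s, so T = P/ω = 57.8×10³ / 302.6 = 191.0 N·m.
J = π(d_o⁴ − d_i⁴)/32 = π(0.0250⁴ − 0.0189⁴)/32 = 2.582×10^-8 m⁴.
Shear stress varies linearly with radius: τ = T·r/J = 191.0 × 0.00988 / 2.582×10^-8 = 7.307×10^7 Pa.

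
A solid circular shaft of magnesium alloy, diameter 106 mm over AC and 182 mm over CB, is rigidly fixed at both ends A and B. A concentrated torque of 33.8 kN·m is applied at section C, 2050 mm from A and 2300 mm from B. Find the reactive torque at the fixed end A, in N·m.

Compatibility: T_A·a/J_AC = T_B·b/J_CB with T_A + T_B = T₀.
J_AC = 1.24×10^-5 m⁴, J_CB = 1.08×10^-4 m⁴, so T_A = T₀·(J_AC/a)/((J_AC/a)+(J_CB/b)) = 3865 N·m, T_B = 29940 N·m.

3860 N·m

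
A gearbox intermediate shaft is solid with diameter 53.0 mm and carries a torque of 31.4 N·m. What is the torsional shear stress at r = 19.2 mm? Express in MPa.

0.778 MPa

J = πd⁴/32 = π(0.0530)⁴/32 = 7.746×10^-7 m⁴.
Shear stress varies linearly with radius: τ = T·r/J = 31.40 × 0.0192 / 7.746×10^-7 = 7.783×10^5 Pa.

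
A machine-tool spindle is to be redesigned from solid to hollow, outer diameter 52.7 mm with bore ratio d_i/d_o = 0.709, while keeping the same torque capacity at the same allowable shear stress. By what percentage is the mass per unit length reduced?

39.6 %

Equal τ_max and T ⇒ the solid shaft needs d_s³ = d_o³(1−k⁴), so d_s = 52.7·(1−0.709⁴)^(1/3) = 47.82 mm.
Area ratio A_h/A_s = d_o²(1−k²)/d_s² = (1−k²)/(1−k⁴)^(2/3) = 0.6039.
Mass saving = 1 − 0.6039 = 39.6 %.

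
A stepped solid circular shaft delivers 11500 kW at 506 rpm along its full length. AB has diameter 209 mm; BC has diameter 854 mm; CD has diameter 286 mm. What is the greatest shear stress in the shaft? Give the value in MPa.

121 MPa

ω = 2π·506/60 = 52.99 rad/s, so T = P/ω = 11500×10³ / 52.99 = 217000 N·m.
Under the same torque, τ_max = 16T/(πd³) is largest where d is smallest — segment AB (d = 209 mm).
τ_max = 16·217000/(π·(0.209)³) = 1.211×10^8 Pa.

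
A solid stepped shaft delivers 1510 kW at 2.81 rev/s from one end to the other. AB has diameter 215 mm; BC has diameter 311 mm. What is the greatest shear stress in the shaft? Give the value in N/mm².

ω = 2π·2.81 = 17.66 rad/s, so T = P/ω = 1510×10³ / 17.66 = 85520 N·m.
Under the same torque, τ_max = 16T/(πd³) is largest where d is smallest — segment AB (d = 215 mm).
τ_max = 16·85520/(π·(0.215)³) = 4.383×10^7 Pa.

43.8 N/mm²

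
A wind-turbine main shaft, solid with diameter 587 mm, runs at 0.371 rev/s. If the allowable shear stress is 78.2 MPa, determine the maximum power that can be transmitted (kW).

7240 kW

J = πd⁴/32 = π(0.587)⁴/32 = 0.01166 m⁴.
T_max = τ_allow·J/r = 7.82×10^7 × 0.01166 / 0.293 = 3.106e6 N·m.
ω = 2π·0.371 = 2.331 rad/s, so P_max = T_max·ω = 7.239×10^6 W.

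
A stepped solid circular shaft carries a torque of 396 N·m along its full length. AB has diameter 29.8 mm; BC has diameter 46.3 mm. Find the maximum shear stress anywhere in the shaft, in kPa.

76200 kPa

Under the same torque, τ_max = 16T/(πd³) is largest where d is smallest — segment AB (d = 29.8 mm).
τ_max = 16·396.0/(π·(0.0298)³) = 7.621×10^7 Pa.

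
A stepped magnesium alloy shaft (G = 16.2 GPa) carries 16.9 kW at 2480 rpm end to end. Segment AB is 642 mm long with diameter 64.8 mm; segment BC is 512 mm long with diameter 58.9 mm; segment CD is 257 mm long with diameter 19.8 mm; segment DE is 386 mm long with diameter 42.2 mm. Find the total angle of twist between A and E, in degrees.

ω = 2π·2480/60 = 259.7 rad/s, so T = P/ω = 16.9×10³ / 259.7 = 65.07 N·m.
J_AB = π(0.0648)⁴/32 = 1.73×10^-6 m⁴; J_BC = π(0.0589)⁴/32 = 1.18×10^-6 m⁴; J_CD = π(0.0198)⁴/32 = 1.51×10^-8 m⁴; J_DE = π(0.0422)⁴/32 = 3.11×10^-7 m⁴.
θ = (T/G)·Σ L_i/J_i = (65.07/16.2×10⁹)·(0.642/1.73×10^-6 + 0.512/1.18×10^-6 + 0.257/1.51×10^-8 + 0.386/3.11×10^-7) = 0.07663 rad.

4.39°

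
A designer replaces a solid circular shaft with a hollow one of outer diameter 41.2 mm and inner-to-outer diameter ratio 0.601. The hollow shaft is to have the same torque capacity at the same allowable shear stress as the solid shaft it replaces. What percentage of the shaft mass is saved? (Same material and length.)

Equal τ_max and T ⇒ the solid shaft needs d_s³ = d_o³(1−k⁴), so d_s = 41.2·(1−0.601⁴)^(1/3) = 39.32 mm.
Area ratio A_h/A_s = d_o²(1−k²)/d_s² = (1−k²)/(1−k⁴)^(2/3) = 0.7012.
Mass saving = 1 − 0.7012 = 29.9 %.

29.9 %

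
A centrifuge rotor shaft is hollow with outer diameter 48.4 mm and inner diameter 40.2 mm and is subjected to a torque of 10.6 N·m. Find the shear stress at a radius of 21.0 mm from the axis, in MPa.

J = π(d_o⁴ − d_i⁴)/32 = π(0.0484⁴ − 0.0402⁴)/32 = 2.824×10^-7 m⁴.
Shear stress varies linearly with radius: τ = T·r/J = 10.60 × 0.0210 / 2.824×10^-7 = 7.884×10^5 Pa.

0.788 MPa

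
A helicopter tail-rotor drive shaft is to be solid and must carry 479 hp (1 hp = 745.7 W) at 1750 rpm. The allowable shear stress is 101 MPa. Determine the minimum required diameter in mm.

ω = 2π·1750/60 = 183.3 rad/s, so T = P/ω = 479×745.7 / 183.3 = 1949 N·m.
For a solid shaft τ_max = 16T/(πd³), so d = (16T/(π τ_allow))^(1/3) = (16·1949/(π·1.01×10^8))^(1/3) = 0.04615 m.

46.1 mm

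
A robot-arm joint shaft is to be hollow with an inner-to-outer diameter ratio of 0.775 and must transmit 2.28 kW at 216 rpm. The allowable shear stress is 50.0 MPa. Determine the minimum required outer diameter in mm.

25.2 mm

ω = 2π·216/60 = 22.62 rad/s, so T = P/ω = 2.28×10³ / 22.62 = 100.8 N·m.
For a hollow shaft with d_i/d_o = 0.775: τ_max = 16T/(π d_o³ (1−k⁴)), so d_o = [16T/(π τ_allow (1−k⁴))]^(1/3) = [16·100.8/(π·5.00×10^7·0.6392)]^(1/3) = 0.02523 m.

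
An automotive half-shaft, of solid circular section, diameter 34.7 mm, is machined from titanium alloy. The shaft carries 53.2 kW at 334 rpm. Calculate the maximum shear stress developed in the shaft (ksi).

ω = 2π·334/60 = 34.98 rad/s, so T = P/ω = 53.2×10³ / 34.98 = 1521 N·m.
J = πd⁴/32 = π(0.0347)⁴/32 = 1.423×10^-7 m⁴.
τ_max = T·r/J = 1521 × 0.0174 / 1.423×10^-7 = 1.854×10^8 Pa.

26.9 ksi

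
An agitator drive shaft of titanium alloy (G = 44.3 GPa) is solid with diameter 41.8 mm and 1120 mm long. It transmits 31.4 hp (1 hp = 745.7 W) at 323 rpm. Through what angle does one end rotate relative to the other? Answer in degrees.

3.35°

ω = 2π·323/60 = 33.82 rad/s, so T = P/ω = 31.4×745.7 / 33.82 = 692.2 N·m.
J = πd⁴/32 = π(0.0418)⁴/32 = 2.997×10^-7 m⁴.
θ = T·L/(G·J) = 692.2 × 1.12 / (44.3×10⁹ × 2.997×10^-7) = 0.05839 rad.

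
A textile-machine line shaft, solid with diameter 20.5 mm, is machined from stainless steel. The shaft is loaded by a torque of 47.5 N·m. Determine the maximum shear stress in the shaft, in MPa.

J = πd⁴/32 = π(0.0205)⁴/32 = 1.734×10^-8 m⁴.
τ_max = T·r/J = 47.50 × 0.0103 / 1.734×10^-8 = 2.808×10^7 Pa.

28.1 MPa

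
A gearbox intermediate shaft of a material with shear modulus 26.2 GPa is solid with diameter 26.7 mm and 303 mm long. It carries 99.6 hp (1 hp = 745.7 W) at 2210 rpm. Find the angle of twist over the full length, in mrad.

ω = 2π·2210/60 = 231.4 rad/s, so T = P/ω = 99.6×745.7 / 231.4 = 320.9 N·m.
J = πd⁴/32 = π(0.0267)⁴/32 = 4.989×10^-8 m⁴.
θ = T·L/(G·J) = 320.9 × 0.303 / (26.2×10⁹ × 4.989×10^-8) = 0.07439 rad.

74.4 mrad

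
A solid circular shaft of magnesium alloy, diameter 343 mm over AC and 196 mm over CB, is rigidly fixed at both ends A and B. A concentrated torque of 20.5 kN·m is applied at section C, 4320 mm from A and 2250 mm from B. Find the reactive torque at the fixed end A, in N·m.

17000 N·m

Compatibility: T_A·a/J_AC = T_B·b/J_CB with T_A + T_B = T₀.
J_AC = 1.36×10^-3 m⁴, J_CB = 1.45×10^-4 m⁴, so T_A = T₀·(J_AC/a)/((J_AC/a)+(J_CB/b)) = 17020 N·m, T_B = 3484 N·m.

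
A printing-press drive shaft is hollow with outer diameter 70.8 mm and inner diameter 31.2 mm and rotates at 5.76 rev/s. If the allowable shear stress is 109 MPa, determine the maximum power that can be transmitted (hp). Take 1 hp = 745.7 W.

J = π(d_o⁴ − d_i⁴)/32 = π(0.0708⁴ − 0.0312⁴)/32 = 2.374×10^-6 m⁴.
T_max = τ_allow·J/r = 1.09×10^8 × 2.374×10^-6 / 0.0354 = 7309 N·m.
ω = 2π·5.76 = 36.19 rad/s, so P_max = T_max·ω = 2.645×10^5 W.

355 hp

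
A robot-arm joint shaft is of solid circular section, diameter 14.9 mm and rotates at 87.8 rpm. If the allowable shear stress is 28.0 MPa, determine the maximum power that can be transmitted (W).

J = πd⁴/32 = π(0.0149)⁴/32 = 4.839×10^-9 m⁴.
T_max = τ_allow·J/r = 2.80×10^7 × 4.839×10^-9 / 0.00745 = 18.19 N·m.
ω = 2π·87.8/60 = 9.194 rad/s, so P_max = T_max·ω = 167.2 W.

167 W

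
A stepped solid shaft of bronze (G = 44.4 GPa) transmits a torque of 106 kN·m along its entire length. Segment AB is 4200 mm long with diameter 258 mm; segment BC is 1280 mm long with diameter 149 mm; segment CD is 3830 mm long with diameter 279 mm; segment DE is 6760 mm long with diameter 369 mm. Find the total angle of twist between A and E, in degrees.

6.33°

J_AB = π(0.258)⁴/32 = 4.35×10^-4 m⁴; J_BC = π(0.149)⁴/32 = 4.84×10^-5 m⁴; J_CD = π(0.279)⁴/32 = 5.95×10^-4 m⁴; J_DE = π(0.369)⁴/32 = 1.82×10^-3 m⁴.
θ = (T/G)·Σ L_i/J_i = (106000/44.4×10⁹)·(4.20/4.35×10^-4 + 1.28/4.84×10^-5 + 3.83/5.95×10^-4 + 6.76/1.82×10^-3) = 0.1104 rad.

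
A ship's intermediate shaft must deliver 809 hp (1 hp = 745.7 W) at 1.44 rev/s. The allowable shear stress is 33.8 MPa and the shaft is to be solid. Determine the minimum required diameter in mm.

216 mm

ω = 2π·1.44 = 9.048 rad/s, so T = P/ω = 809×745.7 / 9.048 = 66680 N·m.
For a solid shaft τ_max = 16T/(πd³), so d = (16T/(π τ_allow))^(1/3) = (16·66680/(π·3.38×10^7))^(1/3) = 0.2158 m.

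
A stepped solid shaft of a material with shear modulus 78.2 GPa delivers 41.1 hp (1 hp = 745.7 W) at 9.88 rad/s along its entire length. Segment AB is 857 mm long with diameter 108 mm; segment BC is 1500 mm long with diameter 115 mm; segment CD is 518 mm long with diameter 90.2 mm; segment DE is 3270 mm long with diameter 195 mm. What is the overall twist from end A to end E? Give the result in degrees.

ω = 9.88 rad/s, so T = P/ω = 41.1×745.7 / 9.880 = 3102 N·m.
J_AB = π(0.108)⁴/32 = 1.34×10^-5 m⁴; J_BC = π(0.115)⁴/32 = 1.72×10^-5 m⁴; J_CD = π(0.0902)⁴/32 = 6.50×10^-6 m⁴; J_DE = π(0.195)⁴/32 = 1.42×10^-4 m⁴.
θ = (T/G)·Σ L_i/J_i = (3102/78.2×10⁹)·(0.857/1.34×10^-5 + 1.50/1.72×10^-5 + 0.518/6.50×10^-6 + 3.27/1.42×10^-4) = 0.01009 rad.

0.578°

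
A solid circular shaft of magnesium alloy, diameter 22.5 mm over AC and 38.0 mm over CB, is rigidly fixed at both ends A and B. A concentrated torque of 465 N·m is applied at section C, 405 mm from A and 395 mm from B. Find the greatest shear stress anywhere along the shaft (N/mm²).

Compatibility: T_A·a/J_AC = T_B·b/J_CB with T_A + T_B = T₀.
J_AC = 2.52×10^-8 m⁴, J_CB = 2.05×10^-7 m⁴, so T_A = T₀·(J_AC/a)/((J_AC/a)+(J_CB/b)) = 49.78 N·m, T_B = 415.2 N·m.
τ in each portion: τ_AC = 2.23×10^7 Pa, τ_CB = 3.85×10^7 Pa; maximum is in CB.
τ_max = T_CB·r/J = 415.2·0.0190/2.05×10^-7 = 3.854×10^7 Pa.

38.5 N/mm²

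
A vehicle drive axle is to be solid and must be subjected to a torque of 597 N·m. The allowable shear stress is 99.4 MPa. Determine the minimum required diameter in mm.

For a solid shaft τ_max = 16T/(πd³), so d = (16T/(π τ_allow))^(1/3) = (16·597.0/(π·9.94×10^7))^(1/3) = 0.03127 m.

31.3 mm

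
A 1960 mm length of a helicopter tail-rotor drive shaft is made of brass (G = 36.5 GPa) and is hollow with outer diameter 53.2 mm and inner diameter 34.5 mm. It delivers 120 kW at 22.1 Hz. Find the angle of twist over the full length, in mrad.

71.7 mrad

ω = 2π·22.1 = 138.9 rad/s, so T = P/ω = 120×10³ / 138.9 = 864.2 N·m.
J = π(d_o⁴ − d_i⁴)/32 = π(0.0532⁴ − 0.0345⁴)/32 = 6.473×10^-7 m⁴.
θ = T·L/(G·J) = 864.2 × 1.96 / (36.5×10⁹ × 6.473×10^-7) = 0.07169 rad.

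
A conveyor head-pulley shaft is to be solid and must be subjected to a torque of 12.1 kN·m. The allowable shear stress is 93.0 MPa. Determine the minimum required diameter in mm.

87.2 mm

For a solid shaft τ_max = 16T/(πd³), so d = (16T/(π τ_allow))^(1/3) = (16·12100/(π·9.30×10^7))^(1/3) = 0.08718 m.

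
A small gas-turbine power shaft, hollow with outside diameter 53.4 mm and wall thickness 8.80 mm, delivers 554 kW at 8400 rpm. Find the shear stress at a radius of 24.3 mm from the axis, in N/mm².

ω = 2π·8400/60 = 879.6 rad/s, so T = P/ω = 554×10³ / 879.6 = 629.8 N·m.
J = π(d_o⁴ − d_i⁴)/32 = π(0.0534⁴ − 0.0358⁴)/32 = 6.370×10^-7 m⁴.
Shear stress varies linearly with radius: τ = T·r/J = 629.8 × 0.0243 / 6.370×10^-7 = 2.402×10^7 Pa.

24.0 N/mm²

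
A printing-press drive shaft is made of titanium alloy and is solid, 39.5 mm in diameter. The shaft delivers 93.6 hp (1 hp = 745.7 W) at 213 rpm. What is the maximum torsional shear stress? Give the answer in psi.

ω = 2π·213/60 = 22.31 rad/s, so T = P/ω = 93.6×745.7 / 22.31 = 3129 N·m.
J = πd⁴/32 = π(0.0395)⁴/32 = 2.390×10^-7 m⁴.
τ_max = T·r/J = 3129 × 0.0198 / 2.390×10^-7 = 2.586×10^8 Pa.

37500 psi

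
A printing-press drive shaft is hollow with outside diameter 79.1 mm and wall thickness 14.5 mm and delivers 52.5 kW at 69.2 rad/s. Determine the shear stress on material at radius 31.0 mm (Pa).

7.29e6 Pa

ω = 69.2 rad/s, so T = P/ω = 52.5×10³ / 69.20 = 758.7 N·m.
J = π(d_o⁴ − d_i⁴)/32 = π(0.0791⁴ − 0.0501⁴)/32 = 3.225×10^-6 m⁴.
Shear stress varies linearly with radius: τ = T·r/J = 758.7 × 0.0310 / 3.225×10^-6 = 7.293×10^6 Pa.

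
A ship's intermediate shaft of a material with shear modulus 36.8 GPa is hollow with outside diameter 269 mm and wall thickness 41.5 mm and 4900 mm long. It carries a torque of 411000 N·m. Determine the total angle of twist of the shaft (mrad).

138 mrad

J = π(d_o⁴ − d_i⁴)/32 = π(0.269⁴ − 0.186⁴)/32 = 3.966×10^-4 m⁴.
θ = T·L/(G·J) = 411000 × 4.90 / (36.8×10⁹ × 3.966×10^-4) = 0.1380 rad.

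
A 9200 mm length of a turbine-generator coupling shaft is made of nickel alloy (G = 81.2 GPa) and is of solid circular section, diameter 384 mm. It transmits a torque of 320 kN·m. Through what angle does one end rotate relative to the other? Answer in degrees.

J = πd⁴/32 = π(0.384)⁴/32 = 2.135×10^-3 m⁴.
θ = T·L/(G·J) = 320000 × 9.20 / (81.2×10⁹ × 2.135×10^-3) = 0.01698 rad.

0.973°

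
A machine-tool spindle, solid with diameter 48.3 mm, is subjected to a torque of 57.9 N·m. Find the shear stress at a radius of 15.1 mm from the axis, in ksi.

J = πd⁴/32 = π(0.0483)⁴/32 = 5.343×10^-7 m⁴.
Shear stress varies linearly with radius: τ = T·r/J = 57.90 × 0.0151 / 5.343×10^-7 = 1.636×10^6 Pa.

0.237 ksi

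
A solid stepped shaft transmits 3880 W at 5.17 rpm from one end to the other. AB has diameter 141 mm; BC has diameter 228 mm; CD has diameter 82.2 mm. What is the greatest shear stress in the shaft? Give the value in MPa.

65.7 MPa

ω = 2π·5.17/60 = 0.5414 rad/s, so T = P/ω = 3880 / 0.5414 = 7167 N·m.
Under the same torque, τ_max = 16T/(πd³) is largest where d is smallest — segment CD (d = 82.2 mm).
τ_max = 16·7167/(π·(0.0822)³) = 6.572×10^7 Pa.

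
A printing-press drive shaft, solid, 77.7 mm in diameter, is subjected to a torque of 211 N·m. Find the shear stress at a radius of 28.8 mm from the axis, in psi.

246 psi

J = πd⁴/32 = π(0.0777)⁴/32 = 3.578×10^-6 m⁴.
Shear stress varies linearly with radius: τ = T·r/J = 211.0 × 0.0288 / 3.578×10^-6 = 1.698×10^6 Pa.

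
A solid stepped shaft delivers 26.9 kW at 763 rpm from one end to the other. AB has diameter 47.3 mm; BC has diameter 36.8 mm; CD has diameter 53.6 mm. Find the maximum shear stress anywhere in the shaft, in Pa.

3.44e7 Pa

ω = 2π·763/60 = 79.90 rad/s, so T = P/ω = 26.9×10³ / 79.90 = 336.7 N·m.
Under the same torque, τ_max = 16T/(πd³) is largest where d is smallest — segment BC (d = 36.8 mm).
τ_max = 16·336.7/(π·(0.0368)³) = 3.441×10^7 Pa.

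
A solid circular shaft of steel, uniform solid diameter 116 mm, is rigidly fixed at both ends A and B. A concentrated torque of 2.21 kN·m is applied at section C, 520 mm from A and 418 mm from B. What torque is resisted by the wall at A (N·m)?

With uniform GJ and both ends fixed, compatibility θ_AC = θ_CB gives T_A·a = T_B·b, together with T_A + T_B = T₀.
T_A = T₀·b/(a+b) = 2210·418/938.0 = 984.8 N·m; T_B = 1225 N·m.

985 N·m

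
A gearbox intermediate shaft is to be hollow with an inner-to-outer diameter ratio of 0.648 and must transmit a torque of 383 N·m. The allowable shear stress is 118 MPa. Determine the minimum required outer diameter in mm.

For a hollow shaft with d_i/d_o = 0.648: τ_max = 16T/(π d_o³ (1−k⁴)), so d_o = [16T/(π τ_allow (1−k⁴))]^(1/3) = [16·383.0/(π·1.18×10^8·0.8237)]^(1/3) = 0.02718 m.

27.2 mm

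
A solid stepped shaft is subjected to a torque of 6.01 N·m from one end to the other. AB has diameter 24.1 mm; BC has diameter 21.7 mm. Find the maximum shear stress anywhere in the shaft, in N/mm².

3.00 N/mm²

Under the same torque, τ_max = 16T/(πd³) is largest where d is smallest — segment BC (d = 21.7 mm).
τ_max = 16·6.010/(π·(0.0217)³) = 2.995×10^6 Pa.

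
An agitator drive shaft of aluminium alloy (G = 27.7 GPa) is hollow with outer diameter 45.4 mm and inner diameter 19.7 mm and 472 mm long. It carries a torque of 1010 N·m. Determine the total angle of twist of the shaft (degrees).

2.45°

J = π(d_o⁴ − d_i⁴)/32 = π(0.0454⁴ − 0.0197⁴)/32 = 4.023×10^-7 m⁴.
θ = T·L/(G·J) = 1010 × 0.472 / (27.7×10⁹ × 4.023×10^-7) = 0.04278 rad.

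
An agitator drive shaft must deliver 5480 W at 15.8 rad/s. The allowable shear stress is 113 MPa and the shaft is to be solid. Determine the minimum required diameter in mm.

ω = 15.8 rad/s, so T = P/ω = 5480 / 15.80 = 346.8 N·m.
For a solid shaft τ_max = 16T/(πd³), so d = (16T/(π τ_allow))^(1/3) = (16·346.8/(π·1.13×10^8))^(1/3) = 0.02500 m.

25.0 mm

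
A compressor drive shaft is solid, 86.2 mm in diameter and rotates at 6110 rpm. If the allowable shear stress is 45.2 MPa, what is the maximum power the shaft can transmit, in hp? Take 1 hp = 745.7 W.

4880 hp

J = πd⁴/32 = π(0.0862)⁴/32 = 5.420×10^-6 m⁴.
T_max = τ_allow·J/r = 4.52×10^7 × 5.420×10^-6 / 0.0431 = 5684 N·m.
ω = 2π·6110/60 = 639.8 rad/s, so P_max = T_max·ω = 3.637×10^6 W.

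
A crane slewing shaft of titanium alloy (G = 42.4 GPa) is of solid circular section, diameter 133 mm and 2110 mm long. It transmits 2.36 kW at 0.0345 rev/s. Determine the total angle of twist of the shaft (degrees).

ω = 2π·0.0345 = 0.2168 rad/s, so T = P/ω = 2.36×10³ / 0.2168 = 10890 N·m.
J = πd⁴/32 = π(0.133)⁴/32 = 3.072×10^-5 m⁴.
θ = T·L/(G·J) = 10890 × 2.11 / (42.4×10⁹ × 3.072×10^-5) = 0.01764 rad.

1.01°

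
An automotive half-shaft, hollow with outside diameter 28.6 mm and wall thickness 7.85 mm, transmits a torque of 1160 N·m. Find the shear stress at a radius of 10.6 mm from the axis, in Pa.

1.95e8 Pa

J = π(d_o⁴ − d_i⁴)/32 = π(0.0286⁴ − 0.0129⁴)/32 = 6.297×10^-8 m⁴.
Shear stress varies linearly with radius: τ = T·r/J = 1160 × 0.0106 / 6.297×10^-8 = 1.953×10^8 Pa.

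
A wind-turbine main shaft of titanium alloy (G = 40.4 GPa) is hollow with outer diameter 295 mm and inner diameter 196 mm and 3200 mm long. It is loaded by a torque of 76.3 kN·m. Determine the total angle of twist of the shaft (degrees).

J = π(d_o⁴ − d_i⁴)/32 = π(0.295⁴ − 0.196⁴)/32 = 5.986×10^-4 m⁴.
θ = T·L/(G·J) = 76300 × 3.20 / (40.4×10⁹ × 5.986×10^-4) = 0.01010 rad.

0.578°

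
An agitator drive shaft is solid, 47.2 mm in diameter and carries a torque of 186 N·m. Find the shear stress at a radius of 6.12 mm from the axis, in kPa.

J = πd⁴/32 = π(0.0472)⁴/32 = 4.873×10^-7 m⁴.
Shear stress varies linearly with radius: τ = T·r/J = 186.0 × 0.00612 / 4.873×10^-7 = 2.336×10^6 Pa.

2340 kPa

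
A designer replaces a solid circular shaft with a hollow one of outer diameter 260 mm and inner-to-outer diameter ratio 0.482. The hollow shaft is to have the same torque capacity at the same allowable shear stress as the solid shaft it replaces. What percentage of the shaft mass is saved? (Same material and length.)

Equal τ_max and T ⇒ the solid shaft needs d_s³ = d_o³(1−k⁴), so d_s = 260·(1−0.482⁴)^(1/3) = 255.2 mm.
Area ratio A_h/A_s = d_o²(1−k²)/d_s² = (1−k²)/(1−k⁴)^(2/3) = 0.7966.
Mass saving = 1 − 0.7966 = 20.3 %.

20.3 %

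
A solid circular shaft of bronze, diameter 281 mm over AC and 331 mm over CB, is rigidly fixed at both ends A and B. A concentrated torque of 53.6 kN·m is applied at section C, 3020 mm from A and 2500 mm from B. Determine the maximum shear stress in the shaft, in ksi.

0.763 ksi

Compatibility: T_A·a/J_AC = T_B·b/J_CB with T_A + T_B = T₀.
J_AC = 6.12×10^-4 m⁴, J_CB = 1.18×10^-3 m⁴, so T_A = T₀·(J_AC/a)/((J_AC/a)+(J_CB/b)) = 16120 N·m, T_B = 37480 N·m.
τ in each portion: τ_AC = 3.70×10^6 Pa, τ_CB = 5.26×10^6 Pa; maximum is in CB.
τ_max = T_CB·r/J = 37480·0.166/1.18×10^-3 = 5.264×10^6 Pa.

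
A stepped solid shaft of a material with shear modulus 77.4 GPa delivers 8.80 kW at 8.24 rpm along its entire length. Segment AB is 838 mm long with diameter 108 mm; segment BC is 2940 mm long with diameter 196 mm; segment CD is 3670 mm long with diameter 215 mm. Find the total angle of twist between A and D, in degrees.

ω = 2π·8.24/60 = 0.8629 rad/s, so T = P/ω = 8.80×10³ / 0.8629 = 10200 N·m.
J_AB = π(0.108)⁴/32 = 1.34×10^-5 m⁴; J_BC = π(0.196)⁴/32 = 1.45×10^-4 m⁴; J_CD = π(0.215)⁴/32 = 2.10×10^-4 m⁴.
θ = (T/G)·Σ L_i/J_i = (10200/77.4×10⁹)·(0.838/1.34×10^-5 + 2.94/1.45×10^-4 + 3.67/2.10×10^-4) = 0.01325 rad.

0.759°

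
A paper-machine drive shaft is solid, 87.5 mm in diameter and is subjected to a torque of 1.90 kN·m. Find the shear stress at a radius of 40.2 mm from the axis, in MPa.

J = πd⁴/32 = π(0.0875)⁴/32 = 5.755×10^-6 m⁴.
Shear stress varies linearly with radius: τ = T·r/J = 1900 × 0.0402 / 5.755×10^-6 = 1.327×10^7 Pa.

13.3 MPa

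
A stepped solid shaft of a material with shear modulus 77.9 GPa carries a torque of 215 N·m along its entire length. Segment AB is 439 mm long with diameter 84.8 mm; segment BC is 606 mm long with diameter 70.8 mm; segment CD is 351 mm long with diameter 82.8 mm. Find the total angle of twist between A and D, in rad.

0.00113 rad

J_AB = π(0.0848)⁴/32 = 5.08×10^-6 m⁴; J_BC = π(0.0708)⁴/32 = 2.47×10^-6 m⁴; J_CD = π(0.0828)⁴/32 = 4.61×10^-6 m⁴.
θ = (T/G)·Σ L_i/J_i = (215.0/77.9×10⁹)·(0.439/5.08×10^-6 + 0.606/2.47×10^-6 + 0.351/4.61×10^-6) = 1.127×10^-3 rad.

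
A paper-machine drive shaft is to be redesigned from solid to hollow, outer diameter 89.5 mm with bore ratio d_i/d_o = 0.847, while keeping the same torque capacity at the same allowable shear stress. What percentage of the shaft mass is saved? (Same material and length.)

54.2 %

Equal τ_max and T ⇒ the solid shaft needs d_s³ = d_o³(1−k⁴), so d_s = 89.5·(1−0.847⁴)^(1/3) = 70.33 mm.
Area ratio A_h/A_s = d_o²(1−k²)/d_s² = (1−k²)/(1−k⁴)^(2/3) = 0.4576.
Mass saving = 1 − 0.4576 = 54.2 %.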